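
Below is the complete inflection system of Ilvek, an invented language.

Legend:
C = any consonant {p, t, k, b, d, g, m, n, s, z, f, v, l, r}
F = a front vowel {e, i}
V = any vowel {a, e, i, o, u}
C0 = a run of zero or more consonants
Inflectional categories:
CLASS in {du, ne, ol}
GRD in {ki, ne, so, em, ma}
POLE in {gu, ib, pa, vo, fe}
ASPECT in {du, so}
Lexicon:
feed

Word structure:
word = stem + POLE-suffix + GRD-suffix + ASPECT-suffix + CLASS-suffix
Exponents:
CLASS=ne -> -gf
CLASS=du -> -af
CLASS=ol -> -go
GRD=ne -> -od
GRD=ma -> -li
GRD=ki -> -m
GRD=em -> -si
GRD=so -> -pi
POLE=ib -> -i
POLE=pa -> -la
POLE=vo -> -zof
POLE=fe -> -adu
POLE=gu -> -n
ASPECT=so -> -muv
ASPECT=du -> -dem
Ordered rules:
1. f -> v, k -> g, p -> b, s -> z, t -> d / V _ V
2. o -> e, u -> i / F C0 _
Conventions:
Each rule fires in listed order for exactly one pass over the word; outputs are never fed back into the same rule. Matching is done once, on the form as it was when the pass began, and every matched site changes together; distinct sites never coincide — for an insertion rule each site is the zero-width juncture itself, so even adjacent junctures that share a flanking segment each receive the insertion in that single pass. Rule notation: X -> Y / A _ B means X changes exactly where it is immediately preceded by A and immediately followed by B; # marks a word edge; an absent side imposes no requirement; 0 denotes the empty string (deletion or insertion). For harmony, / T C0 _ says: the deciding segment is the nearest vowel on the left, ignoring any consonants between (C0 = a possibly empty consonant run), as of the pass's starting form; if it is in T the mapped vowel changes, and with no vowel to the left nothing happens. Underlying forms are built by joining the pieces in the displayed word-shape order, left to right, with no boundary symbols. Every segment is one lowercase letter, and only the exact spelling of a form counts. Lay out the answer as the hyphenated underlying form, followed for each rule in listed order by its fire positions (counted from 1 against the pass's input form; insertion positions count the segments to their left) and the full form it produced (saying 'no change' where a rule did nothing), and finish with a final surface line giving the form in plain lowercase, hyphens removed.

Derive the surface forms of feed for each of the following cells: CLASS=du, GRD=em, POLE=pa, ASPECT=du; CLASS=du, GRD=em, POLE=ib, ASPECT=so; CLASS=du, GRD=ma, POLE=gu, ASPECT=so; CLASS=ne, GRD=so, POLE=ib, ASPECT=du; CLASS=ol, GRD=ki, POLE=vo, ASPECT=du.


cell CLASS=du, GRD=em, POLE=pa, ASPECT=du:
underlying: feed-la-si-dem-af
1. f -> v, k -> g, p -> b, s -> z, t -> d / V _ V: fires at position(s) 7: feedlazidemaf
2. o -> e, u -> i / F C0 _: no change
surface: feedlazidemaf

cell CLASS=du, GRD=em, POLE=ib, ASPECT=so:
underlying: feed-i-si-muv-af
1. f -> v, k -> g, p -> b, s -> z, t -> d / V _ V: fires at position(s) 6: feedizimuvaf
2. o -> e, u -> i / F C0 _: fires at position(s) 9: feedizimivaf
surface: feedizimivaf

cell CLASS=du, GRD=ma, POLE=gu, ASPECT=so:
underlying: feed-n-li-muv-af
1. f -> v, k -> g, p -> b, s -> z, t -> d / V _ V: no change
2. o -> e, u -> i / F C0 _: fires at position(s) 9: feednlimivaf
surface: feednlimivaf

cell CLASS=ne, GRD=so, POLE=ib, ASPECT=du:
underlying: feed-i-pi-dem-gf
1. f -> v, k -> g, p -> b, s -> z, t -> d / V _ V: fires at position(s) 6: feedibidemgf
2. o -> e, u -> i / F C0 _: no change
surface: feedibidemgf

cell CLASS=ol, GRD=ki, POLE=vo, ASPECT=du:
underlying: feed-zof-m-dem-go
1. f -> v, k -> g, p -> b, s -> z, t -> d / V _ V: no change
2. o -> e, u -> i / F C0 _: fires at position(s) 6, 13: feedzefmdemge
surface: feedzefmdemge


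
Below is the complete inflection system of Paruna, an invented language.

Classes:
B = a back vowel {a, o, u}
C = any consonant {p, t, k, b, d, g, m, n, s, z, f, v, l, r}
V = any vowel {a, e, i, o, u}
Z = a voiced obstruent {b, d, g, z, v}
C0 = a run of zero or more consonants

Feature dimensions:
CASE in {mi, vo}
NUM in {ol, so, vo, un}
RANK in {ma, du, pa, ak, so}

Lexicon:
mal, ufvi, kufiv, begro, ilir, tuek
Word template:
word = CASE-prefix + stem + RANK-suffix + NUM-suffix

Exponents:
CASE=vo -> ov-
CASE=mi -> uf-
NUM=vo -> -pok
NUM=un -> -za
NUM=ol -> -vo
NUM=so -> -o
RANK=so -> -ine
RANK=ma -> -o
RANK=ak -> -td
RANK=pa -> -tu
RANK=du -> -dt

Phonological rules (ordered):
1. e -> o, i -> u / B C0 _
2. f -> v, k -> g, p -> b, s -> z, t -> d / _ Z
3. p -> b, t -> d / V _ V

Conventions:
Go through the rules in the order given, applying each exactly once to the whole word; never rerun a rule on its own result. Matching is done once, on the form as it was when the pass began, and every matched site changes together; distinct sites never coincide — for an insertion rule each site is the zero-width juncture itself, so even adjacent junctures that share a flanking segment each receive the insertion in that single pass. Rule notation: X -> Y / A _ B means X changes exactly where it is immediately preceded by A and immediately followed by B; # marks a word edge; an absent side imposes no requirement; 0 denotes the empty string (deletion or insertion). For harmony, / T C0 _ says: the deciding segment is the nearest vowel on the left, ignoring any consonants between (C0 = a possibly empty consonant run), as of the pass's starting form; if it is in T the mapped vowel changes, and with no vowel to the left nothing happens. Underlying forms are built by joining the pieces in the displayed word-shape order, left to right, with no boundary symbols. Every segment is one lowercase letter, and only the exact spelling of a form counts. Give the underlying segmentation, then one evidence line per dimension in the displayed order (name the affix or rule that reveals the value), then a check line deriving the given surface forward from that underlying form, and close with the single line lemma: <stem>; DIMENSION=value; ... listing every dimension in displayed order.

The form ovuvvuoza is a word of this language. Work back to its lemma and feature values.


underlying: ov-ufvi-o-za
CASE=vo - signalled by the affix ov-
NUM=un - signalled by the affix -za
RANK=ma - signalled by the affix -o
check: ovufvioza -> ovufvuoza -> ovuvvuoza -> ovuvvuoza
lemma: ufvi; CASE=vo; NUM=un; RANK=ma


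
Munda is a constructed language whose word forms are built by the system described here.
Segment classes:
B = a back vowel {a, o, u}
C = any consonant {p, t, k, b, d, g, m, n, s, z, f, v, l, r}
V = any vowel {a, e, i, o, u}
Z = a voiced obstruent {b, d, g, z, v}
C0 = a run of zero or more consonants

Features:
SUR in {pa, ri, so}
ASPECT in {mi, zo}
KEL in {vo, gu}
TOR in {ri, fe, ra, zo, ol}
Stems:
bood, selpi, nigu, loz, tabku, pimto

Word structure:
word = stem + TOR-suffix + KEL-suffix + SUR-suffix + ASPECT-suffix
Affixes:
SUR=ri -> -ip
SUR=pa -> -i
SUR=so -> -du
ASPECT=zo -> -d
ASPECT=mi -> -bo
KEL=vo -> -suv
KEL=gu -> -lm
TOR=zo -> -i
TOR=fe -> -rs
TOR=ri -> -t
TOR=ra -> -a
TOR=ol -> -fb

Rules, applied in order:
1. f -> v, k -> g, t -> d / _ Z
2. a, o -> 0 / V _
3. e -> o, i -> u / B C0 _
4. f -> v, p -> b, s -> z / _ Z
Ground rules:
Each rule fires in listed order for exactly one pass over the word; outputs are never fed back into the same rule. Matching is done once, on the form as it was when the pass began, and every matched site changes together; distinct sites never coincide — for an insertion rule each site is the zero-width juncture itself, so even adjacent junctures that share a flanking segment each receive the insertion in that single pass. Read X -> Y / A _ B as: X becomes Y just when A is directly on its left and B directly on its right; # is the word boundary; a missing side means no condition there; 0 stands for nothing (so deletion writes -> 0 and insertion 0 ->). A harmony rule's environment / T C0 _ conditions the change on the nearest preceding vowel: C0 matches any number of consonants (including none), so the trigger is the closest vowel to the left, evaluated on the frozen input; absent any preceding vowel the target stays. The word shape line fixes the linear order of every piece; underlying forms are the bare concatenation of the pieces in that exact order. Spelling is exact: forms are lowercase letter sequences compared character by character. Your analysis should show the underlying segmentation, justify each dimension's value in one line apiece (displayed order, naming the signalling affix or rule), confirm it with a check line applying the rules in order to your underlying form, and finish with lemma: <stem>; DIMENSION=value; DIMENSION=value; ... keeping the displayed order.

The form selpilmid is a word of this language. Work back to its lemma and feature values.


underlying: selpi-a-lm-i-d
SUR=pa - signalled by the affix -i
ASPECT=zo - signalled by the affix -d
KEL=gu - signalled by the affix -lm
TOR=ra - signalled by the affix -a
check: selpialmid -> selpialmid -> selpilmid -> selpilmid -> selpilmid
lemma: selpi; SUR=pa; ASPECT=zo; KEL=gu; TOR=ra


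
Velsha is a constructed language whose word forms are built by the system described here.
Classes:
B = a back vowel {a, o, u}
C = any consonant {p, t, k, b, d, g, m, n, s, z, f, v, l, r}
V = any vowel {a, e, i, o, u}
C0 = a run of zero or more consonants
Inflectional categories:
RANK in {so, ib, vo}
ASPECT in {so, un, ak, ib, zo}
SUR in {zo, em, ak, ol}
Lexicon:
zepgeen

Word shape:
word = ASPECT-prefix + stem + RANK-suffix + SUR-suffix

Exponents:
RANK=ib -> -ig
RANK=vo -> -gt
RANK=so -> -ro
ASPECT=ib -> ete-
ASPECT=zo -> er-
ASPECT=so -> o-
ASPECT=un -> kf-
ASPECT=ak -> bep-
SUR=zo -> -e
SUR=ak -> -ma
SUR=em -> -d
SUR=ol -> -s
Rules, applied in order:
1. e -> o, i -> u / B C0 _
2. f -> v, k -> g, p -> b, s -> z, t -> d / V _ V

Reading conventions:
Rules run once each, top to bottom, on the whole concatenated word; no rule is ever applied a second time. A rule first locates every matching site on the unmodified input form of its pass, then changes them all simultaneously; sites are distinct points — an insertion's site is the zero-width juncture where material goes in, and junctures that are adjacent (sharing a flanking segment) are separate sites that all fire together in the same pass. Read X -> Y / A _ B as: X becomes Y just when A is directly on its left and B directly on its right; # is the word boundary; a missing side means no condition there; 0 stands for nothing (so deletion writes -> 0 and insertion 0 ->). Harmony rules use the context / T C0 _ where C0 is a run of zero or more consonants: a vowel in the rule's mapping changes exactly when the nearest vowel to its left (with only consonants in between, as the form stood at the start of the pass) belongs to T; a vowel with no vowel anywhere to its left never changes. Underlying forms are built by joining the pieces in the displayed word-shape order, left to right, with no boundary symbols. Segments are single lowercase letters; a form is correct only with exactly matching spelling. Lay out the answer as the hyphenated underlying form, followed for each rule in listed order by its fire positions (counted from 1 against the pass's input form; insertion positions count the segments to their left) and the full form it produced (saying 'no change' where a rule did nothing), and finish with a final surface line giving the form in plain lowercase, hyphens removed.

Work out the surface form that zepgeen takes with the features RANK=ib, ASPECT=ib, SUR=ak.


underlying: ete-zepgeen-ig-ma
1. e -> o, i -> u / B C0 _: no change
2. f -> v, k -> g, p -> b, s -> z, t -> d / V _ V: fires at position(s) 2: edezepgeenigma
surface: edezepgeenigma


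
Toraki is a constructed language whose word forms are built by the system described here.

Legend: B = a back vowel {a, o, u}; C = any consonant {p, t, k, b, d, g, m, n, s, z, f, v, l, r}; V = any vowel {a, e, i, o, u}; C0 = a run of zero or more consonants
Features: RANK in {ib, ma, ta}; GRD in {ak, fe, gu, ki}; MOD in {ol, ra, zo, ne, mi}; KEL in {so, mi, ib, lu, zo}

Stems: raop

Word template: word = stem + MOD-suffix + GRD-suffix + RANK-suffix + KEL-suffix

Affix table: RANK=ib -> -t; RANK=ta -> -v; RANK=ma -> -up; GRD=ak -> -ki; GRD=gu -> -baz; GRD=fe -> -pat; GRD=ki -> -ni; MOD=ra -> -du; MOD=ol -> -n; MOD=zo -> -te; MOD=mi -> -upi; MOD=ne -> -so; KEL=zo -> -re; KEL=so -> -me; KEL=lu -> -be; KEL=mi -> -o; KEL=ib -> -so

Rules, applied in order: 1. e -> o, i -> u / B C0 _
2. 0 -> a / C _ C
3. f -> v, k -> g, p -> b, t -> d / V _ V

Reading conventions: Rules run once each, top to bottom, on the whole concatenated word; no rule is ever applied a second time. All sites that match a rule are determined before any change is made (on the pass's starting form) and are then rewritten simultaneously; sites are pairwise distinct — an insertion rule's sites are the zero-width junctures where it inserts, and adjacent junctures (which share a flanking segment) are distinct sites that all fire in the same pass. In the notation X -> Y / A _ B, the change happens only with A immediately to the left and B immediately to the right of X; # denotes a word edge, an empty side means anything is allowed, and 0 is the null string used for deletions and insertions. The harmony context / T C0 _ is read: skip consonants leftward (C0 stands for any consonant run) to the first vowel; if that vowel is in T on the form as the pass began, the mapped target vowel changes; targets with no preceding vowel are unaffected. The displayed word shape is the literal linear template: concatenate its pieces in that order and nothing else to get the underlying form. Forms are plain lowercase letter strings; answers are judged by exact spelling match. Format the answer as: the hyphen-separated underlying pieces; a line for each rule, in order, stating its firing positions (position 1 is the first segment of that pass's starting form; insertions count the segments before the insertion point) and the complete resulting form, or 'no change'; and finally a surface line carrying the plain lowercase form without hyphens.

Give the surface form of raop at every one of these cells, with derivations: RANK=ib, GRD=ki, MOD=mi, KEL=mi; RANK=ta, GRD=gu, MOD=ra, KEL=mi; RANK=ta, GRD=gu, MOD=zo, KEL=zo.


cell RANK=ib, GRD=ki, MOD=mi, KEL=mi:
underlying: raop-upi-ni-t-o
1. e -> o, i -> u / B C0 _: fires at position(s) 7: raopupunito
2. 0 -> a / C _ C: no change
3. f -> v, k -> g, p -> b, t -> d / V _ V: fires at position(s) 4, 6, 10: raobubunido
surface: raobubunido

cell RANK=ta, GRD=gu, MOD=ra, KEL=mi:
underlying: raop-du-baz-v-o
1. e -> o, i -> u / B C0 _: no change
2. 0 -> a / C _ C: inserts after position(s) 4, 9: raopadubazavo
3. f -> v, k -> g, p -> b, t -> d / V _ V: fires at position(s) 4: raobadubazavo
surface: raobadubazavo

cell RANK=ta, GRD=gu, MOD=zo, KEL=zo:
underlying: raop-te-baz-v-re
1. e -> o, i -> u / B C0 _: fires at position(s) 6, 12: raoptobazvro
2. 0 -> a / C _ C: inserts after position(s) 4, 9, 10: raopatobazavaro
3. f -> v, k -> g, p -> b, t -> d / V _ V: fires at position(s) 4, 6: raobadobazavaro
surface: raobadobazavaro


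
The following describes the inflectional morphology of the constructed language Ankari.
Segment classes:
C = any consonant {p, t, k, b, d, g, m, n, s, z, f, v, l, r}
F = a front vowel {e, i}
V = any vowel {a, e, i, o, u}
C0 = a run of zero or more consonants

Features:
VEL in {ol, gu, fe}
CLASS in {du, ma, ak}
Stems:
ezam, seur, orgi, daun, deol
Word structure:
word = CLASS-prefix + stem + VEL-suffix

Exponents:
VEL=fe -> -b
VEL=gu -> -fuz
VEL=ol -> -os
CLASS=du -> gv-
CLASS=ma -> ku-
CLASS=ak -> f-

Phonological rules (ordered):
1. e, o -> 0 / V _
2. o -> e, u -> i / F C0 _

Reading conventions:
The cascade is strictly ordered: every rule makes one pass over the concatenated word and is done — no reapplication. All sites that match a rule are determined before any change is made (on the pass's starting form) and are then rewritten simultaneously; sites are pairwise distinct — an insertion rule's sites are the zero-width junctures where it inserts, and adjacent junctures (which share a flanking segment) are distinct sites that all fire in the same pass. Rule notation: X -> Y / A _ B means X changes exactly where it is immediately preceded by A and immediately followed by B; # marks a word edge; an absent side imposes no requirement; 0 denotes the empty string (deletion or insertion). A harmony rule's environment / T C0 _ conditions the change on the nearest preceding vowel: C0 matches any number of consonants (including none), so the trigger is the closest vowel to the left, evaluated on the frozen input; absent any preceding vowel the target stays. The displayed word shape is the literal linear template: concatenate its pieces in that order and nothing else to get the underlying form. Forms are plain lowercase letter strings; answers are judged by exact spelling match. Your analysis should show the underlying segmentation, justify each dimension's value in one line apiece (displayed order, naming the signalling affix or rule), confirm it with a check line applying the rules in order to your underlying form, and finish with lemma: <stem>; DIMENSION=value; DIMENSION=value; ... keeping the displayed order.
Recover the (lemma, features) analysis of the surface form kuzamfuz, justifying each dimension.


underlying: ku-ezam-fuz
VEL=gu - signalled by the affix -fuz
CLASS=ma - signalled by the affix ku-
check: kuezamfuz -> kuzamfuz -> kuzamfuz
lemma: ezam; VEL=gu; CLASS=ma


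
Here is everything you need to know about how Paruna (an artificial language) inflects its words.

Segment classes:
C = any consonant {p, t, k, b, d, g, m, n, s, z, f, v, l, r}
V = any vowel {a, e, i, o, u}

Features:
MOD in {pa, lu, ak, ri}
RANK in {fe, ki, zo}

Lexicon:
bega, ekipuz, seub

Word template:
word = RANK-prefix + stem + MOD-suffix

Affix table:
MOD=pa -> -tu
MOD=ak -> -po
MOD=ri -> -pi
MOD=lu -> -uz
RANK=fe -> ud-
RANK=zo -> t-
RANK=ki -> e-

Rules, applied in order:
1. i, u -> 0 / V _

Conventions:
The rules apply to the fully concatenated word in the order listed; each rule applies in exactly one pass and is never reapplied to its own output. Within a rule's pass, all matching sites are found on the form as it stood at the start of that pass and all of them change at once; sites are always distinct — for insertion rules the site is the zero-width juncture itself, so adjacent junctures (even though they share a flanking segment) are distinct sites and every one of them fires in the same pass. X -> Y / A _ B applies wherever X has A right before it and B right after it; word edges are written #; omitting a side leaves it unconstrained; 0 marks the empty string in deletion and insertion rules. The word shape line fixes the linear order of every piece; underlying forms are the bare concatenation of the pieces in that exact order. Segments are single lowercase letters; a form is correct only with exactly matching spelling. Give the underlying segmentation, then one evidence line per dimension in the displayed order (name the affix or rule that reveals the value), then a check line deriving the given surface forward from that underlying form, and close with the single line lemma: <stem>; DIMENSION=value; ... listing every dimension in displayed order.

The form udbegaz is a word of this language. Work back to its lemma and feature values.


underlying: ud-bega-uz
MOD=lu - signalled by the affix -uz
RANK=fe - signalled by the affix ud-
check: udbegauz -> udbegaz
lemma: bega; MOD=lu; RANK=fe


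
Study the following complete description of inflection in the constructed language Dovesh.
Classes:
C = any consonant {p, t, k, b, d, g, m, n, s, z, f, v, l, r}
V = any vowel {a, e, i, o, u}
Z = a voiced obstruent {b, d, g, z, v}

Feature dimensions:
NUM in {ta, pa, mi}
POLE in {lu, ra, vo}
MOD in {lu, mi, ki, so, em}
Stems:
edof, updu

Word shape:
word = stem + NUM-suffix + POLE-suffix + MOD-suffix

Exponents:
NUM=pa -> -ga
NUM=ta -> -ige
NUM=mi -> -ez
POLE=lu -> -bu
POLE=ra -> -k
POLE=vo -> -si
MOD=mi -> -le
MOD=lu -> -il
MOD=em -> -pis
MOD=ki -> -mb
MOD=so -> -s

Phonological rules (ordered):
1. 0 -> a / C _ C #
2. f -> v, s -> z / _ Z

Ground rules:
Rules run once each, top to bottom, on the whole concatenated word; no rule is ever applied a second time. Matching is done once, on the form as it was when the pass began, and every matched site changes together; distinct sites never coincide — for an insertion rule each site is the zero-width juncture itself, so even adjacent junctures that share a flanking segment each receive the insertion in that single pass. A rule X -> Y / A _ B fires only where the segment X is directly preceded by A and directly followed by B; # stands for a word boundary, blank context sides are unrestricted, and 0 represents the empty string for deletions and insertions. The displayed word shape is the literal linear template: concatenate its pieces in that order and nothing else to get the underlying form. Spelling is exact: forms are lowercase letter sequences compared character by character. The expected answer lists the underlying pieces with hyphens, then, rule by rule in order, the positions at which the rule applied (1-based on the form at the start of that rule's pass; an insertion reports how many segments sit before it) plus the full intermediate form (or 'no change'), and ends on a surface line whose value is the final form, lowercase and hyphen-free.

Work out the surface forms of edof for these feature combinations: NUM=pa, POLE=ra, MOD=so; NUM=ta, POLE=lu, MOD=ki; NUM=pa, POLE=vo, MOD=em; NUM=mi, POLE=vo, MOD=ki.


cell NUM=pa, POLE=ra, MOD=so:
underlying: edof-ga-k-s
1. 0 -> a / C _ C #: inserts after position(s) 7: edofgakas
2. f -> v, s -> z / _ Z: fires at position(s) 4: edovgakas
surface: edovgakas

cell NUM=ta, POLE=lu, MOD=ki:
underlying: edof-ige-bu-mb
1. 0 -> a / C _ C #: inserts after position(s) 10: edofigebumab
2. f -> v, s -> z / _ Z: no change
surface: edofigebumab

cell NUM=pa, POLE=vo, MOD=em:
underlying: edof-ga-si-pis
1. 0 -> a / C _ C #: no change
2. f -> v, s -> z / _ Z: fires at position(s) 4: edovgasipis
surface: edovgasipis

cell NUM=mi, POLE=vo, MOD=ki:
underlying: edof-ez-si-mb
1. 0 -> a / C _ C #: inserts after position(s) 9: edofezsimab
2. f -> v, s -> z / _ Z: no change
surface: edofezsimab


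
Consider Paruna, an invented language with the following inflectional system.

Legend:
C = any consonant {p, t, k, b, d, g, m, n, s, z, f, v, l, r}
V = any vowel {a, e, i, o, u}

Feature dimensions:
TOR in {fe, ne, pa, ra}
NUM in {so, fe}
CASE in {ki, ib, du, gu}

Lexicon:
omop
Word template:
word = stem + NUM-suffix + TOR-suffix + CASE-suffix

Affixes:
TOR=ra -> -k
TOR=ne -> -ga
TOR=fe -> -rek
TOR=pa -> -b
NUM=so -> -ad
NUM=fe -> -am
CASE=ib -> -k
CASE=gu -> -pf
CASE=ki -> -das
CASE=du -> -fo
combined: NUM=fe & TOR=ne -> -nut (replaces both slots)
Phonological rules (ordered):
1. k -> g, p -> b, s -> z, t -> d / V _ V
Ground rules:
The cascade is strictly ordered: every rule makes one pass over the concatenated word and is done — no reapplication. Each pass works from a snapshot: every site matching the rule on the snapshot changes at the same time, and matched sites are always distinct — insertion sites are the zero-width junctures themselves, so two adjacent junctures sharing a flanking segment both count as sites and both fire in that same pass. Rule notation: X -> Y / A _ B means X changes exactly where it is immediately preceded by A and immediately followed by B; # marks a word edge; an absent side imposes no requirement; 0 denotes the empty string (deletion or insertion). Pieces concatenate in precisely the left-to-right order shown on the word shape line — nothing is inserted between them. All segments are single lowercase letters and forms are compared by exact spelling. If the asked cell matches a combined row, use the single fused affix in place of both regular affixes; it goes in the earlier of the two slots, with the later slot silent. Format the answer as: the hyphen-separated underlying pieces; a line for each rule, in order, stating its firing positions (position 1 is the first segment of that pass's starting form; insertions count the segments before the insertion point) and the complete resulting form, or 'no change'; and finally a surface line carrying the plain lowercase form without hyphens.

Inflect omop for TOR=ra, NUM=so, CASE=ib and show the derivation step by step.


underlying: omop-ad-k-k
1. k -> g, p -> b, s -> z, t -> d / V _ V: fires at position(s) 4: omobadkk
surface: omobadkk


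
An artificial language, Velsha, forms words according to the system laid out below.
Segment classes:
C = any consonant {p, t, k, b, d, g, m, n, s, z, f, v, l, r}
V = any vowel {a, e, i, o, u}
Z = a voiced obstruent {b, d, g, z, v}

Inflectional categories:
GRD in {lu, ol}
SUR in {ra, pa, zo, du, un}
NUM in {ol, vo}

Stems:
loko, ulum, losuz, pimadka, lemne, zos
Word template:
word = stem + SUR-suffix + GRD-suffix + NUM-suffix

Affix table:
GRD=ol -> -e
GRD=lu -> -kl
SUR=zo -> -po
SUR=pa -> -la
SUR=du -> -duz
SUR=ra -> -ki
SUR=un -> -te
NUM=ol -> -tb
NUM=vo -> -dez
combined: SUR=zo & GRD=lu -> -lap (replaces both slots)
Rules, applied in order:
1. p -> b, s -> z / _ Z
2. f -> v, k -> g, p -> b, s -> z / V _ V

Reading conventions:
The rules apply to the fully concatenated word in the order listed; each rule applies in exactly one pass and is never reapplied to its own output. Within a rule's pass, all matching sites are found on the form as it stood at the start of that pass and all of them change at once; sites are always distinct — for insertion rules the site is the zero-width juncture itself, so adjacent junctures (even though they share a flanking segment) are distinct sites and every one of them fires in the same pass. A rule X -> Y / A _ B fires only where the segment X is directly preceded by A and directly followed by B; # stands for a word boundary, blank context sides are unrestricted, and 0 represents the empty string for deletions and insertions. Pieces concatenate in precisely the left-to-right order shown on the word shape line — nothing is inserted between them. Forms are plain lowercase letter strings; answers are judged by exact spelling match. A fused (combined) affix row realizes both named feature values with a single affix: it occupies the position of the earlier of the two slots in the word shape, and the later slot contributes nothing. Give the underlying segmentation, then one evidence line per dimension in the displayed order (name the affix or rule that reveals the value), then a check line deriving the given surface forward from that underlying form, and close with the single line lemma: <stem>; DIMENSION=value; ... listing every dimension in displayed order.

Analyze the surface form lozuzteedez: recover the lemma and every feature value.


underlying: losuz-te-e-dez
GRD=ol - signalled by the affix -e
SUR=un - signalled by the affix -te
NUM=vo - signalled by the affix -dez
check: losuzteedez -> losuzteedez -> lozuzteedez
lemma: losuz; GRD=ol; SUR=un; NUM=vo


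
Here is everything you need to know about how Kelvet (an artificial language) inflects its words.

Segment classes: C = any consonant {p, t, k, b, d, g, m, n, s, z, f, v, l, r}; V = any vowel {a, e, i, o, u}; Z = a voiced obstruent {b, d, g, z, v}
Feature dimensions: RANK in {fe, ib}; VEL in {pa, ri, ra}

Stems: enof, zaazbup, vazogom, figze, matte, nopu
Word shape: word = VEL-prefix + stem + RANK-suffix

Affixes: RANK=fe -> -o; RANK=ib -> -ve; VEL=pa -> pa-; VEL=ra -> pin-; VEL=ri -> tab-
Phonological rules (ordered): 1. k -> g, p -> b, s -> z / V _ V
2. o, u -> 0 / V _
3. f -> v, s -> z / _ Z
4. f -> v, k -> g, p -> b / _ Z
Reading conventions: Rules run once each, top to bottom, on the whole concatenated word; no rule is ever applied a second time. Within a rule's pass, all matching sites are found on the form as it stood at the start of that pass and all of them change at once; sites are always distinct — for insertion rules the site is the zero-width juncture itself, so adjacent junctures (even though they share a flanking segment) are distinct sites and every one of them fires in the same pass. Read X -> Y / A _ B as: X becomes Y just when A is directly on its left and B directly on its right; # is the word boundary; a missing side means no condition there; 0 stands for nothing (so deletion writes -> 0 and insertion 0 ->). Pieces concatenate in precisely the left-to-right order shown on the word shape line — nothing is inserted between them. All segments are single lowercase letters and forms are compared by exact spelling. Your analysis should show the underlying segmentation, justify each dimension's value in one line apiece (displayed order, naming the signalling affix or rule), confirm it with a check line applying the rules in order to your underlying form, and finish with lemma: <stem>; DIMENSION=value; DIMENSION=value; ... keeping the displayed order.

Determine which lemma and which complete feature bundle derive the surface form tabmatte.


underlying: tab-matte-o
RANK=fe - signalled by the affix -o
VEL=ri - signalled by the affix tab-
check: tabmatteo -> tabmatteo -> tabmatte -> tabmatte -> tabmatte
lemma: matte; RANK=fe; VEL=ri


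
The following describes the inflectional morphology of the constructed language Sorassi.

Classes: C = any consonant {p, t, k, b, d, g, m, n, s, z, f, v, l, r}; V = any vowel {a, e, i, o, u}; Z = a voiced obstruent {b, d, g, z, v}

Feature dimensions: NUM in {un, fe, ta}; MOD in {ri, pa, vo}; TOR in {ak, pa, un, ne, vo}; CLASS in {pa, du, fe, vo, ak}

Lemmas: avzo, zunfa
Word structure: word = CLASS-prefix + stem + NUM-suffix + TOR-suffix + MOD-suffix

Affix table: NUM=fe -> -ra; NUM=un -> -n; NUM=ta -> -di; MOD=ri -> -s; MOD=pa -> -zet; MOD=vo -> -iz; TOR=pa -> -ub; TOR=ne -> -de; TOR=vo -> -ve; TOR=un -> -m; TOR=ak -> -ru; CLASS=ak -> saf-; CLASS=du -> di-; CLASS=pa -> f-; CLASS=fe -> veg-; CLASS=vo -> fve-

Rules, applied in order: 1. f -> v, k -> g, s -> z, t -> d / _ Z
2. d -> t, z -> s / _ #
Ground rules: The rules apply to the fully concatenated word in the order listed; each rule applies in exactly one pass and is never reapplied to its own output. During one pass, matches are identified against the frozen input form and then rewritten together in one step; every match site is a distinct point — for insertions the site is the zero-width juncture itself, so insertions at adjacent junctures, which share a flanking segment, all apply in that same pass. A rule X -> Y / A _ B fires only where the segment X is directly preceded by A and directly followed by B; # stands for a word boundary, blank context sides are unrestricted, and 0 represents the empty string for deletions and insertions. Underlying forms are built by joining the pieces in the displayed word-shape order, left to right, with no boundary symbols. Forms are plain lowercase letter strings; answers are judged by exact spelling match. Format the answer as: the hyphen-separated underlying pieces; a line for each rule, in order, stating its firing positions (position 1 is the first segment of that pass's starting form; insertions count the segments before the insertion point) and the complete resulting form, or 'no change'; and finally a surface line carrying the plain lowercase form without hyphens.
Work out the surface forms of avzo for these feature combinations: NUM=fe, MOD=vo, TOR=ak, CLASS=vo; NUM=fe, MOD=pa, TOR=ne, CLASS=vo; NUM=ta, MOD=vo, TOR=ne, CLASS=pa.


cell NUM=fe, MOD=vo, TOR=ak, CLASS=vo:
underlying: fve-avzo-ra-ru-iz
1. f -> v, k -> g, s -> z, t -> d / _ Z: fires at position(s) 1: vveavzoraruiz
2. d -> t, z -> s / _ #: fires at position(s) 13: vveavzoraruis
surface: vveavzoraruis

cell NUM=fe, MOD=pa, TOR=ne, CLASS=vo:
underlying: fve-avzo-ra-de-zet
1. f -> v, k -> g, s -> z, t -> d / _ Z: fires at position(s) 1: vveavzoradezet
2. d -> t, z -> s / _ #: no change
surface: vveavzoradezet

cell NUM=ta, MOD=vo, TOR=ne, CLASS=pa:
underlying: f-avzo-di-de-iz
1. f -> v, k -> g, s -> z, t -> d / _ Z: no change
2. d -> t, z -> s / _ #: fires at position(s) 11: favzodideis
surface: favzodideis


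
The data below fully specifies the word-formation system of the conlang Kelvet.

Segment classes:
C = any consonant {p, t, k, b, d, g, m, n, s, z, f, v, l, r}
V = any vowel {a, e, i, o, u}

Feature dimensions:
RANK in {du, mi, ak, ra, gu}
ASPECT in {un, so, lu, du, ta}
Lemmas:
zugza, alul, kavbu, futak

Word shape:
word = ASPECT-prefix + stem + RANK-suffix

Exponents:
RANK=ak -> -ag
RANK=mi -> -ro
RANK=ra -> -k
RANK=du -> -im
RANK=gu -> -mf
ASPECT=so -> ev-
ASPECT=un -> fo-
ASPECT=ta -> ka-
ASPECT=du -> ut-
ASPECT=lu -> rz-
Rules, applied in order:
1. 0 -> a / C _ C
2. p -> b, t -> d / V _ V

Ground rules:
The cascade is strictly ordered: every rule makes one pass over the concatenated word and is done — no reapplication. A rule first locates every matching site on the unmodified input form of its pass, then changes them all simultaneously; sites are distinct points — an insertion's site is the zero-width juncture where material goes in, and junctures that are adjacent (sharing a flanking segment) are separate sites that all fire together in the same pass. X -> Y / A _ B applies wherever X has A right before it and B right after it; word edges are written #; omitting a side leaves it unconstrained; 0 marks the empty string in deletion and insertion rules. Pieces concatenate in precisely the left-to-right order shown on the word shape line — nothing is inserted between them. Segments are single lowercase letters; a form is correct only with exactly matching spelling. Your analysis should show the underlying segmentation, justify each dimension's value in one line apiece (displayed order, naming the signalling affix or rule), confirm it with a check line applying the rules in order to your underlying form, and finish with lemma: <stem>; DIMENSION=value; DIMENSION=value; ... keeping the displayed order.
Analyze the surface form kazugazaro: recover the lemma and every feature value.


underlying: ka-zugza-ro
RANK=mi - signalled by the affix -ro
ASPECT=ta - signalled by the affix ka-
check: kazugzaro -> kazugazaro -> kazugazaro
lemma: zugza; RANK=mi; ASPECT=ta


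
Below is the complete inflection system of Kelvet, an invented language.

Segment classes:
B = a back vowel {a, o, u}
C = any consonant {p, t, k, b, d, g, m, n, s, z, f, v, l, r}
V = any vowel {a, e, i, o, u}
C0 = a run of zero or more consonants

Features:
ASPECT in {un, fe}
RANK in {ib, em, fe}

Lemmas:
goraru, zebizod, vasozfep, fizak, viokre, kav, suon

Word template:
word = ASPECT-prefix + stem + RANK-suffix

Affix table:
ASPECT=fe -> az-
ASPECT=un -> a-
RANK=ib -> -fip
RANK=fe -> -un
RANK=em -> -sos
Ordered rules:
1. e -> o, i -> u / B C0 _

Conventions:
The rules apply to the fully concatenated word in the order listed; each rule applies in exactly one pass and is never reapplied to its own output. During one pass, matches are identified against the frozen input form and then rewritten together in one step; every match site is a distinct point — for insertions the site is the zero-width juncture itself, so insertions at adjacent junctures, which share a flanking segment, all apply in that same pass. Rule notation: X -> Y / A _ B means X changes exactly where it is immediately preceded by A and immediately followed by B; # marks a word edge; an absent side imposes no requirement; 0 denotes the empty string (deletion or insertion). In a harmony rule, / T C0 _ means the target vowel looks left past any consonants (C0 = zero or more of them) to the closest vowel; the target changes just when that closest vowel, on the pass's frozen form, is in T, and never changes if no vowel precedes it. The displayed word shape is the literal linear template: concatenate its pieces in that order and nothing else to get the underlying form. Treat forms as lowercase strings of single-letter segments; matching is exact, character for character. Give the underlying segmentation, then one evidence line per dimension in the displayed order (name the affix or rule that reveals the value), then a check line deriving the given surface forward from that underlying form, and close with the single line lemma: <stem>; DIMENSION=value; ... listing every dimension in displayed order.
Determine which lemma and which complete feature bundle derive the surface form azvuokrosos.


underlying: az-viokre-sos
ASPECT=fe - signalled by the affix az-
RANK=em - signalled by the affix -sos
check: azviokresos -> azvuokrosos
lemma: viokre; ASPECT=fe; RANK=em


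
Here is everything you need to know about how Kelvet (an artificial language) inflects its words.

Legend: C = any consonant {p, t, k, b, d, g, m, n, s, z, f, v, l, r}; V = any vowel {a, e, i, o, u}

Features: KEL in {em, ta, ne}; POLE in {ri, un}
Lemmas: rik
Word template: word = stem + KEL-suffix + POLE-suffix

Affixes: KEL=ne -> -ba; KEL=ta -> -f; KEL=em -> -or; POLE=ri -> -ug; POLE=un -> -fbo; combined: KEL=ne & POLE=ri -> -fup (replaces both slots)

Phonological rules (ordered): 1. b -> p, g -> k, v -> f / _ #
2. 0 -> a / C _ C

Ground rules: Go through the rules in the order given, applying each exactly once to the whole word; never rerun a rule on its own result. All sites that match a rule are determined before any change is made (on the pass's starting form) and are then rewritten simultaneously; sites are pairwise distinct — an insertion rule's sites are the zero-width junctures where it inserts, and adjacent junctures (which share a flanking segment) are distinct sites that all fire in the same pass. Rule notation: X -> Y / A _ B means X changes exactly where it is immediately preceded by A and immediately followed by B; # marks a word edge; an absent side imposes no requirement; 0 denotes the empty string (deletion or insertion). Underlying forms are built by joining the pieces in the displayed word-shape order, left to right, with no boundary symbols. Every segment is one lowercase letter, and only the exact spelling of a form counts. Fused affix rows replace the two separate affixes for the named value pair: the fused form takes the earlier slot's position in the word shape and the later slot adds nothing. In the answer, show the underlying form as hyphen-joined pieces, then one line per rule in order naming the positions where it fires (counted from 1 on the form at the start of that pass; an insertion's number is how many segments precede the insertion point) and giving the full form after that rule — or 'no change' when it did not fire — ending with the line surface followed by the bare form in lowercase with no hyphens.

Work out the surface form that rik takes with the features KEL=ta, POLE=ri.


underlying: rik-f-ug
1. b -> p, g -> k, v -> f / _ #: fires at position(s) 6: rikfuk
2. 0 -> a / C _ C: inserts after position(s) 3: rikafuk
surface: rikafuk


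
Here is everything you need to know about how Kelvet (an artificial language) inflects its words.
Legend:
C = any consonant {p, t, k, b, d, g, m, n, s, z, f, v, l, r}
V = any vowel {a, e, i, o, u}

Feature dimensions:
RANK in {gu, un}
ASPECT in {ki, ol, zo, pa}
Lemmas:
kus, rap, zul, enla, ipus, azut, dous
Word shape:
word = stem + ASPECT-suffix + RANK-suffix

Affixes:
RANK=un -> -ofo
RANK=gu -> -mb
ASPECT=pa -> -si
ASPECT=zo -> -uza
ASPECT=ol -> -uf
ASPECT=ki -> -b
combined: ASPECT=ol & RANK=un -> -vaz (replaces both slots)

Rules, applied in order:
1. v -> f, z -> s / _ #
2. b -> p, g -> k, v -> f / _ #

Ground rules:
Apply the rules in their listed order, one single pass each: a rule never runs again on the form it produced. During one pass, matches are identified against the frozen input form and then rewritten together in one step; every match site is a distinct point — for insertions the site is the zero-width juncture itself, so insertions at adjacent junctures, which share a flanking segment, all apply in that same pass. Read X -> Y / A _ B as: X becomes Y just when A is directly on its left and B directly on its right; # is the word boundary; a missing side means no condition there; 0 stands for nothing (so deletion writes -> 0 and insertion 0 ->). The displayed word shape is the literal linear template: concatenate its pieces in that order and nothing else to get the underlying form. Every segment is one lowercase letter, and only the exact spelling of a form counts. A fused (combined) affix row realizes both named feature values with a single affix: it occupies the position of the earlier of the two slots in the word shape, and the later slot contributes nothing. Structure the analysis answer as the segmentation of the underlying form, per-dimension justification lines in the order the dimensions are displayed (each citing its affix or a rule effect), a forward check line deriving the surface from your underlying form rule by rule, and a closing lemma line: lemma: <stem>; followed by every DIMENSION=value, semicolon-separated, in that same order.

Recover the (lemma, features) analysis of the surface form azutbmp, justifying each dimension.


underlying: azut-b-mb
RANK=gu - signalled by the affix -mb
ASPECT=ki - signalled by the affix -b
check: azutbmb -> azutbmb -> azutbmp
lemma: azut; RANK=gu; ASPECT=ki
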